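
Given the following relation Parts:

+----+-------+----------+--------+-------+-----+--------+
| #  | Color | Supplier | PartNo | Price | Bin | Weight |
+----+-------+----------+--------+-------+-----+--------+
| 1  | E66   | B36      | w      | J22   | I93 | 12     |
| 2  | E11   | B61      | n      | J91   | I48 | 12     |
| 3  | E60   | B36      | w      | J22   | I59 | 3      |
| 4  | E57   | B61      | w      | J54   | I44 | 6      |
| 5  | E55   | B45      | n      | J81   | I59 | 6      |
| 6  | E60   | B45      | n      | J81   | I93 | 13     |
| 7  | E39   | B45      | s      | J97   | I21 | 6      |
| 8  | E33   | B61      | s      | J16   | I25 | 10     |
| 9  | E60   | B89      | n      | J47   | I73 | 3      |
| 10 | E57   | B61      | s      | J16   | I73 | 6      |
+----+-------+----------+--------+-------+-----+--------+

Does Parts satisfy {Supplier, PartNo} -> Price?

(Supplier=B36, PartNo=w): rows 1, 3 → Price = J22, J22 ✓
(Supplier=B61, PartNo=n): row 2 → Price = J91 ✓
(Supplier=B61, PartNo=w): row 4 → Price = J54 ✓
(Supplier=B45, PartNo=n): rows 5, 6 → Price = J81, J81 ✓
(Supplier=B45, PartNo=s): row 7 → Price = J97 ✓
(Supplier=B61, PartNo=s): rows 8, 10 → Price = J16, J16 ✓
(Supplier=B89, PartNo=n): row 9 → Price = J47 ✓
Every {Supplier, PartNo} value is associated with a single Price value, so {Supplier, PartNo} -> Price holds.

Yes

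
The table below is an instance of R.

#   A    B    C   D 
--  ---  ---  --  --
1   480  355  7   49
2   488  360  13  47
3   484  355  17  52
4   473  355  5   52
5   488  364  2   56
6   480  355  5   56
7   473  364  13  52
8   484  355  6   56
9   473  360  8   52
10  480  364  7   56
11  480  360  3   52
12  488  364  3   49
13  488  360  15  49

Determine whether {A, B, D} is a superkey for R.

Yes

All 13 rows have distinct {A, B, D} values, so {A, B, D} → (all attributes) holds and {A, B, D} is a superkey.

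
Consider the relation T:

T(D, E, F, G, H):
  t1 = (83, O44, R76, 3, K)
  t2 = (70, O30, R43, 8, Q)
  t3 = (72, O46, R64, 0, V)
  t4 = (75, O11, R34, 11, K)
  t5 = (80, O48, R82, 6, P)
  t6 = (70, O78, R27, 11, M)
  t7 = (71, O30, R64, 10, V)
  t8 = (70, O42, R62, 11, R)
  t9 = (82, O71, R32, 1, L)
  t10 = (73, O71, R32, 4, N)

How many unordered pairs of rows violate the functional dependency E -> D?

2

E=O30: violating pairs (2,7) — 1 pair.
E=O71: violating pairs (9,10) — 1 pair.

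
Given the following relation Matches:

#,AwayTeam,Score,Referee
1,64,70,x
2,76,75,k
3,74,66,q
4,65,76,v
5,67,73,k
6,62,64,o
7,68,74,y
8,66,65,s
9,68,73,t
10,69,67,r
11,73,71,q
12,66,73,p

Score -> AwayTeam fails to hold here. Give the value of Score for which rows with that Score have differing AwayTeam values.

73

Score=70: row 1 → AwayTeam = 64 ✓
Score=75: row 2 → AwayTeam = 76 ✓
Score=66: row 3 → AwayTeam = 74 ✓
Score=76: row 4 → AwayTeam = 65 ✓
Score=73: rows 5, 9, 12 → AwayTeam takes values {67, 68, 66} — violation
Score=64: row 6 → AwayTeam = 62 ✓
Score=74: row 7 → AwayTeam = 68 ✓
Score=65: row 8 → AwayTeam = 66 ✓
Score=67: row 10 → AwayTeam = 69 ✓
Score=71: row 11 → AwayTeam = 73 ✓
The only Score value with inconsistent AwayTeam is Score=73.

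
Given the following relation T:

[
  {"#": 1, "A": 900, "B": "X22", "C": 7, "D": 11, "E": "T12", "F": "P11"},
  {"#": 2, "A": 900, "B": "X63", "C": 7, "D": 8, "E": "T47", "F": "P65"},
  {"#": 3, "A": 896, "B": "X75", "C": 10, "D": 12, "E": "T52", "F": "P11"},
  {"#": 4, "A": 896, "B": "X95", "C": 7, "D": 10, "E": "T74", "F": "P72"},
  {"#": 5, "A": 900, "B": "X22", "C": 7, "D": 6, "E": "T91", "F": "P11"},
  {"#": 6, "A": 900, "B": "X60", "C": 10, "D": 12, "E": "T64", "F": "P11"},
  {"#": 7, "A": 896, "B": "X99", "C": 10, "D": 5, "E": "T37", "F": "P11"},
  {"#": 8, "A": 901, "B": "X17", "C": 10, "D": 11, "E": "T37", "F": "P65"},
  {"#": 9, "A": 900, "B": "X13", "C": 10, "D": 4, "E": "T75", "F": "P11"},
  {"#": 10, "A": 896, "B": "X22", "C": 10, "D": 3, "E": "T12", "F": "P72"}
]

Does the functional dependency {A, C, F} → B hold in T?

(A=900, C=7, F=P11): rows 1, 5 → B = X22, X22 ✓
(A=900, C=7, F=P65): row 2 → B = X63 ✓
(A=896, C=10, F=P11): rows 3, 7 → B takes values {X75, X99} — violation
(A=896, C=7, F=P72): row 4 → B = X95 ✓
(A=900, C=10, F=P11): rows 6, 9 → B takes values {X60, X13} — violation
(A=901, C=10, F=P65): row 8 → B = X17 ✓
(A=896, C=10, F=P72): row 10 → B = X22 ✓
Two rows agree on {A, C, F} but differ on B, so {A, C, F} → B does not hold.

No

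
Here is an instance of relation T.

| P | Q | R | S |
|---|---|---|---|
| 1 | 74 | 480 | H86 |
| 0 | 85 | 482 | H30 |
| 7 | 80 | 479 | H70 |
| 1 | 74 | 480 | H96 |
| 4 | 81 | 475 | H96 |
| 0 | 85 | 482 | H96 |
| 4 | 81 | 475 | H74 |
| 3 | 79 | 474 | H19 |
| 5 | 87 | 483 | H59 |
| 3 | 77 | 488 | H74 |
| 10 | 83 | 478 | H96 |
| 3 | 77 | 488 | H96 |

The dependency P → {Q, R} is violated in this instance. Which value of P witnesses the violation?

3

P=1: 2 rows → {Q,R} = (74, 480), (74, 480) ✓
P=0: 2 rows → {Q,R} = (85, 482), (85, 482) ✓
P=7: 1 row → {Q,R} = (80, 479) ✓
P=4: 2 rows → {Q,R} = (81, 475), (81, 475) ✓
P=3: 3 rows → {Q,R} takes values {(79, 474), (77, 488)} — violation
P=5: 1 row → {Q,R} = (87, 483) ✓
P=10: 1 row → {Q,R} = (83, 478) ✓
The only P value with inconsistent RHS is P=3.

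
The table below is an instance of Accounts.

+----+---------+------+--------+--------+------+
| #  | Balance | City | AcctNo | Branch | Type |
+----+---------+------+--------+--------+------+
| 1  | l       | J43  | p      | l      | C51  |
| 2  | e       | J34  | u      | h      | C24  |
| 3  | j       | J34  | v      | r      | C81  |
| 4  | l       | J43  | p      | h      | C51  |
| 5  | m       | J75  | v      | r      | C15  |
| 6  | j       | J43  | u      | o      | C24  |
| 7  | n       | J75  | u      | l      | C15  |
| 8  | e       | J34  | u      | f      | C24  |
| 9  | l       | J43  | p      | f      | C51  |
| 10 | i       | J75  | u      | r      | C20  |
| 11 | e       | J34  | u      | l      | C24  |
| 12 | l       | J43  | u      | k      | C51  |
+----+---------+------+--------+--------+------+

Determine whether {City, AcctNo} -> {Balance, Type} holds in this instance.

No

(City=J43, AcctNo=p): rows 1, 4, 9 → {Balance,Type} = (l, C51), (l, C51), (l, C51) ✓
(City=J34, AcctNo=u): rows 2, 8, 11 → {Balance,Type} = (e, C24), (e, C24), (e, C24) ✓
(City=J34, AcctNo=v): row 3 → {Balance,Type} = (j, C81) ✓
(City=J75, AcctNo=v): row 5 → {Balance,Type} = (m, C15) ✓
(City=J43, AcctNo=u): rows 6, 12 → {Balance,Type} takes values {(j, C24), (l, C51)} — violation
(City=J75, AcctNo=u): rows 7, 10 → {Balance,Type} takes values {(n, C15), (i, C20)} — violation
Two rows agree on {City, AcctNo} but differ on {Balance, Type}, so {City, AcctNo} -> {Balance, Type} does not hold.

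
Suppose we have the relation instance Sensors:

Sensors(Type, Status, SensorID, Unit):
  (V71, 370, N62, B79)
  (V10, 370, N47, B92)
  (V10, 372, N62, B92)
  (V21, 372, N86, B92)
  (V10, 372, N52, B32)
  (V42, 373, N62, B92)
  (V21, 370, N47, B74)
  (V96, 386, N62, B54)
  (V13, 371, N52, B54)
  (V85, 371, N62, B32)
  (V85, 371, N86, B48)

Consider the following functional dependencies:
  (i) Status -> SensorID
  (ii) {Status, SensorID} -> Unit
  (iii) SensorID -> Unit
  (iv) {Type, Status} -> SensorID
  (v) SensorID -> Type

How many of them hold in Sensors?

(i) Status -> SensorID: Status=370: 3 rows → SensorID takes values {N62, N47} — violation; Status=372: 3 rows → SensorID takes values {N62, N86, N52} — violation; Status=371: 3 rows → SensorID takes values {N52, N62, N86} — violation — fails.
(ii) {Status, SensorID} -> Unit: (Status=370, SensorID=N47): 2 rows → Unit takes values {B92, B74} — violation — fails.
(iii) SensorID -> Unit: SensorID=N62: 5 rows → Unit takes values {B79, B92, B54, B32} — violation; SensorID=N47: 2 rows → Unit takes values {B92, B74} — violation; SensorID=N86: 2 rows → Unit takes values {B92, B48} — violation; SensorID=N52: 2 rows → Unit takes values {B32, B54} — violation — fails.
(iv) {Type, Status} -> SensorID: (Type=V10, Status=372): 2 rows → SensorID takes values {N62, N52} — violation; (Type=V85, Status=371): 2 rows → SensorID takes values {N62, N86} — violation — fails.
(v) SensorID -> Type: SensorID=N62: 5 rows → Type takes values {V71, V10, V42, V96, V85} — violation; SensorID=N47: 2 rows → Type takes values {V10, V21} — violation; SensorID=N86: 2 rows → Type takes values {V21, V85} — violation; SensorID=N52: 2 rows → Type takes values {V10, V13} — violation — fails.
None of the 5 dependencies hold.

0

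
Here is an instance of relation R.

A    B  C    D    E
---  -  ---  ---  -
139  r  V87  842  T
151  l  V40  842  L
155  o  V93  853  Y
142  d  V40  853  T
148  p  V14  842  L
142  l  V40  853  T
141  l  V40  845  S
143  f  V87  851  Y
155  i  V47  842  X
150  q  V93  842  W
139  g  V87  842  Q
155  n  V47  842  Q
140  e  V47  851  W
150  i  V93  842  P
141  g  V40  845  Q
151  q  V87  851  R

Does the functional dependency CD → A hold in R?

(C=V87, D=842): 2 rows → A = 139, 139 ✓
(C=V40, D=842): 1 row → A = 151 ✓
(C=V93, D=853): 1 row → A = 155 ✓
(C=V40, D=853): 2 rows → A = 142, 142 ✓
(C=V14, D=842): 1 row → A = 148 ✓
(C=V40, D=845): 2 rows → A = 141, 141 ✓
(C=V87, D=851): 2 rows → A takes values {143, 151} — violation
(C=V47, D=842): 2 rows → A = 155, 155 ✓
(C=V93, D=842): 2 rows → A = 150, 150 ✓
(C=V47, D=851): 1 row → A = 140 ✓
Two rows agree on CD but differ on A, so CD → A does not hold.

No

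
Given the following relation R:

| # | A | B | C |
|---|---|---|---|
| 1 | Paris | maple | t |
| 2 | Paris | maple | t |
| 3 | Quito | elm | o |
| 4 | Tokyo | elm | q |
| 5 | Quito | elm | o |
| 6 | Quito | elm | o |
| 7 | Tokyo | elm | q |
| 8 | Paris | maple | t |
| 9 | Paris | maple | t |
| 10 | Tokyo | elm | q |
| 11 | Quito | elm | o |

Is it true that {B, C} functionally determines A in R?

Yes

(B=maple, C=t): rows 1, 2, 8, 9 → A = Paris, Paris, Paris, Paris ✓
(B=elm, C=o): rows 3, 5, 6, 11 → A = Quito, Quito, Quito, Quito ✓
(B=elm, C=q): rows 4, 7, 10 → A = Tokyo, Tokyo, Tokyo ✓
Every {B, C} value is associated with a single A value, so {B, C} -> A holds.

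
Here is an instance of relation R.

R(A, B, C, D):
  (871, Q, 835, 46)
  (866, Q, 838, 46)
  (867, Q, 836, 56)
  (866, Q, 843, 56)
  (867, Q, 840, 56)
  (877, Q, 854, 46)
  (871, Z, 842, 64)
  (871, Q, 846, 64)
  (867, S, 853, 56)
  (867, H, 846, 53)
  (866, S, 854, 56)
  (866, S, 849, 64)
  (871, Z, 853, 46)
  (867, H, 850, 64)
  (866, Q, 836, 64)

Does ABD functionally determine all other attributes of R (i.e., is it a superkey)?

Two distinct rows share (A=867, B=Q, D=56), so ABD does not determine every attribute — not a superkey.

No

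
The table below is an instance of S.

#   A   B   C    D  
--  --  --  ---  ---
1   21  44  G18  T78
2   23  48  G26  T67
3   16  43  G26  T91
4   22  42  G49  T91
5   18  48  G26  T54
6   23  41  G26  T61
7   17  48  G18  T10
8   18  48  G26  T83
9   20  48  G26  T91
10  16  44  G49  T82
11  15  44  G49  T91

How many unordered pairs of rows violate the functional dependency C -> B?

C=G18: violating pairs (1,7) — 1 pair.
C=G26: violating pairs (2,3), (2,6), (3,5), (3,6), (3,8), (3,9), (5,6), (6,8), (6,9) — 9 pairs.
C=G49: violating pairs (4,10), (4,11) — 2 pairs.

12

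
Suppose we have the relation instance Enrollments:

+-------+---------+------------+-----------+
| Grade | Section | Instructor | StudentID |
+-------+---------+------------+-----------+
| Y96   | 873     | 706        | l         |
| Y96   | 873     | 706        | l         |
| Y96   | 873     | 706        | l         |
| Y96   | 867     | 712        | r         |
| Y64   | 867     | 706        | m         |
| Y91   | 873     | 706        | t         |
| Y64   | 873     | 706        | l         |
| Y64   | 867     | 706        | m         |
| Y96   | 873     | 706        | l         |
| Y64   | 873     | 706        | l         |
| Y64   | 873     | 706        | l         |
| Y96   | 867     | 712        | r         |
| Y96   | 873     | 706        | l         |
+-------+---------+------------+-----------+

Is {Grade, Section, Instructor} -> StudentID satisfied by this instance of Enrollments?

Yes

(Grade=Y96, Section=873, Instructor=706): 5 rows → StudentID = l, l, l, l, l ✓
(Grade=Y96, Section=867, Instructor=712): 2 rows → StudentID = r, r ✓
(Grade=Y64, Section=867, Instructor=706): 2 rows → StudentID = m, m ✓
(Grade=Y91, Section=873, Instructor=706): 1 row → StudentID = t ✓
(Grade=Y64, Section=873, Instructor=706): 3 rows → StudentID = l, l, l ✓
Every {Grade, Section, Instructor} value is associated with a single StudentID value, so {Grade, Section, Instructor} -> StudentID holds.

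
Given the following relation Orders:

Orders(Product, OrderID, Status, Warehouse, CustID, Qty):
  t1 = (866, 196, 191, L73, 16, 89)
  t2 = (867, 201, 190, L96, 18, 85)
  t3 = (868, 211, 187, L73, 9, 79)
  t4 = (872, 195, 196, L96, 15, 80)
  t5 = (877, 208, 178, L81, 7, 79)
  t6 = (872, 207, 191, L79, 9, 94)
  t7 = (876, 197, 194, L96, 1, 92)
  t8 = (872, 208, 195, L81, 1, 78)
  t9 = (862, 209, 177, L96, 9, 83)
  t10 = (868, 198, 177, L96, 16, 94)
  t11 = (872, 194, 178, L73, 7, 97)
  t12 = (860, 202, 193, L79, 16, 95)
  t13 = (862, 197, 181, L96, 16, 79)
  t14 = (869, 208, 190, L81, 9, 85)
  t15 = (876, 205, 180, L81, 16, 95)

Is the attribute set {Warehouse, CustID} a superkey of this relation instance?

No

Rows 10 and 13 have the same {Warehouse, CustID} value (Warehouse=L96, CustID=16) but are distinct tuples, so {Warehouse, CustID} does not determine every attribute — not a superkey.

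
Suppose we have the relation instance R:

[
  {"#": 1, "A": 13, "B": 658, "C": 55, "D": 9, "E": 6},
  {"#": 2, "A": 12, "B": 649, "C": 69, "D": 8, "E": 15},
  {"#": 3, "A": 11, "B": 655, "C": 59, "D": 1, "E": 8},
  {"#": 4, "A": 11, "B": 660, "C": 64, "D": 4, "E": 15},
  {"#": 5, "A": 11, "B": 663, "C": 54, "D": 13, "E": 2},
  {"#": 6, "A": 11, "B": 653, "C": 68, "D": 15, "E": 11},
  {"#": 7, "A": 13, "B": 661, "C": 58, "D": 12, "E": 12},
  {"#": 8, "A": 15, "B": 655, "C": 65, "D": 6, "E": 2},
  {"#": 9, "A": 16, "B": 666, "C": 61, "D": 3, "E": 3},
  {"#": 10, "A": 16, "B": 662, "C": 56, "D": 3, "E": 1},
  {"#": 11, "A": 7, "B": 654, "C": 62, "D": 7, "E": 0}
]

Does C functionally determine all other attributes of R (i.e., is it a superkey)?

All 11 rows have distinct C values, so C → (all attributes) holds and C is a superkey.

Yes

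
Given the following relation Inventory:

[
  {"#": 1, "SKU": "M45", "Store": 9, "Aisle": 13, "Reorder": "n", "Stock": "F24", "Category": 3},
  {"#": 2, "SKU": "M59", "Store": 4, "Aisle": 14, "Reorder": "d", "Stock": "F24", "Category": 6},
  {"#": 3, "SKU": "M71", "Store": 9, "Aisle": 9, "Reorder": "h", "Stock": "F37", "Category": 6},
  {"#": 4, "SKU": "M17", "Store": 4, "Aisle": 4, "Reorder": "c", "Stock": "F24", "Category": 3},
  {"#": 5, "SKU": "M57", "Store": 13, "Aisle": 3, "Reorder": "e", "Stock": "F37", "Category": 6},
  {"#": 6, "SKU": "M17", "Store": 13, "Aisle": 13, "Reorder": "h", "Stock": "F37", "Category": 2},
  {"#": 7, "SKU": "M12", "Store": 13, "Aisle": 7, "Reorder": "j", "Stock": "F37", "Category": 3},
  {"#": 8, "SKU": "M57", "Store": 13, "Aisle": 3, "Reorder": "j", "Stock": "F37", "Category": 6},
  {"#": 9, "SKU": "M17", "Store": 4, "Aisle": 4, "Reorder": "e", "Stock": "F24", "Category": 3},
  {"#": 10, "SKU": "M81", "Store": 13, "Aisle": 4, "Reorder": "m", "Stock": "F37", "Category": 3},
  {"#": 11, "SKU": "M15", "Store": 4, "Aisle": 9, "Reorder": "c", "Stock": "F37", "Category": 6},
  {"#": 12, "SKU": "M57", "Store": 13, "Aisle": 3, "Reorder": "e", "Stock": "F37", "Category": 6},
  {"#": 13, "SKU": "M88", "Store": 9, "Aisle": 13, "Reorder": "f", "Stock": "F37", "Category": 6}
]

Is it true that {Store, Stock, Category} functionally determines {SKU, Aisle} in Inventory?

No

(Store=9, Stock=F24, Category=3): row 1 → {SKU,Aisle} = (M45, 13) ✓
(Store=4, Stock=F24, Category=6): row 2 → {SKU,Aisle} = (M59, 14) ✓
(Store=9, Stock=F37, Category=6): rows 3, 13 → {SKU,Aisle} takes values {(M71, 9), (M88, 13)} — violation
(Store=4, Stock=F24, Category=3): rows 4, 9 → {SKU,Aisle} = (M17, 4), (M17, 4) ✓
(Store=13, Stock=F37, Category=6): rows 5, 8, 12 → {SKU,Aisle} = (M57, 3), (M57, 3), (M57, 3) ✓
(Store=13, Stock=F37, Category=2): row 6 → {SKU,Aisle} = (M17, 13) ✓
(Store=13, Stock=F37, Category=3): rows 7, 10 → {SKU,Aisle} takes values {(M12, 7), (M81, 4)} — violation
(Store=4, Stock=F37, Category=6): row 11 → {SKU,Aisle} = (M15, 9) ✓
Two rows agree on {Store, Stock, Category} but differ on {SKU, Aisle}, so {Store, Stock, Category} → {SKU, Aisle} does not hold.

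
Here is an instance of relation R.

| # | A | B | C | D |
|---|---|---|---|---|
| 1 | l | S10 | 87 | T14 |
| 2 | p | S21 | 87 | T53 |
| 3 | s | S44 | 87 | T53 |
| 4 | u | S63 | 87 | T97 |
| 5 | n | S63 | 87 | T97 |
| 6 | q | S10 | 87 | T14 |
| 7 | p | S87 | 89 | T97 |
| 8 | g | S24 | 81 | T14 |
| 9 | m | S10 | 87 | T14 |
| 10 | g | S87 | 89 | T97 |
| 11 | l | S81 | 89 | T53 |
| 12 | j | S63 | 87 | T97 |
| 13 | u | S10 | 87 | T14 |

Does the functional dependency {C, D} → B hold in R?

No

(C=87, D=T14): rows 1, 6, 9, 13 → B = S10, S10, S10, S10 ✓
(C=87, D=T53): rows 2, 3 → B takes values {S21, S44} — violation
(C=87, D=T97): rows 4, 5, 12 → B = S63, S63, S63 ✓
(C=89, D=T97): rows 7, 10 → B = S87, S87 ✓
(C=81, D=T14): row 8 → B = S24 ✓
(C=89, D=T53): row 11 → B = S81 ✓
Two rows agree on {C, D} but differ on B, so {C, D} → B does not hold.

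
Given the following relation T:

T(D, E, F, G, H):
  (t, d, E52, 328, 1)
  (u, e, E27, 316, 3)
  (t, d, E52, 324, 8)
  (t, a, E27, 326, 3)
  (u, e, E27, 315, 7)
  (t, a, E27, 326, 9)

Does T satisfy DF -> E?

Yes

(D=t, F=E52): 2 rows → E = d, d ✓
(D=u, F=E27): 2 rows → E = e, e ✓
(D=t, F=E27): 2 rows → E = a, a ✓
Every DF value is associated with a single E value, so DF -> E holds.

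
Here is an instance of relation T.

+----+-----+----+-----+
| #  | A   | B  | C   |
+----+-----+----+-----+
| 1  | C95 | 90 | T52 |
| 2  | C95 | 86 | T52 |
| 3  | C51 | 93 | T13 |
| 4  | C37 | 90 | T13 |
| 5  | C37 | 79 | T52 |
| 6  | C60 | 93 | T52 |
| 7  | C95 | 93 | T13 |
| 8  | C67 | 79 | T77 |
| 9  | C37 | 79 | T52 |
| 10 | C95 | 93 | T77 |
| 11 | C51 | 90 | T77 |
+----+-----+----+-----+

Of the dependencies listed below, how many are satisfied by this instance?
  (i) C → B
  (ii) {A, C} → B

0

(i) C → B: C=T52: rows 1, 2, 5, 6, 9 → B takes values {90, 86, 79, 93} — violation; C=T13: rows 3, 4, 7 → B takes values {93, 90} — violation; C=T77: rows 8, 10, 11 → B takes values {79, 93, 90} — violation — fails.
(ii) {A, C} → B: (A=C95, C=T52): rows 1, 2 → B takes values {90, 86} — violation — fails.
None of the 2 dependencies hold.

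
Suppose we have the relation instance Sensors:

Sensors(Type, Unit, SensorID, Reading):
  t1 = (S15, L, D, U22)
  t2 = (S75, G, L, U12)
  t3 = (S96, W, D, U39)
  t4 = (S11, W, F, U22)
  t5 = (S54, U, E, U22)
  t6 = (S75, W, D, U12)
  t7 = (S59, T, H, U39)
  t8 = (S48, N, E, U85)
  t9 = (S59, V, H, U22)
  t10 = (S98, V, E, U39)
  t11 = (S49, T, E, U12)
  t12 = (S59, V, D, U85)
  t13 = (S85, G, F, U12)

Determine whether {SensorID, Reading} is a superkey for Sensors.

All 13 rows have distinct {SensorID, Reading} values, so {SensorID, Reading} → (all attributes) holds and {SensorID, Reading} is a superkey.

Yes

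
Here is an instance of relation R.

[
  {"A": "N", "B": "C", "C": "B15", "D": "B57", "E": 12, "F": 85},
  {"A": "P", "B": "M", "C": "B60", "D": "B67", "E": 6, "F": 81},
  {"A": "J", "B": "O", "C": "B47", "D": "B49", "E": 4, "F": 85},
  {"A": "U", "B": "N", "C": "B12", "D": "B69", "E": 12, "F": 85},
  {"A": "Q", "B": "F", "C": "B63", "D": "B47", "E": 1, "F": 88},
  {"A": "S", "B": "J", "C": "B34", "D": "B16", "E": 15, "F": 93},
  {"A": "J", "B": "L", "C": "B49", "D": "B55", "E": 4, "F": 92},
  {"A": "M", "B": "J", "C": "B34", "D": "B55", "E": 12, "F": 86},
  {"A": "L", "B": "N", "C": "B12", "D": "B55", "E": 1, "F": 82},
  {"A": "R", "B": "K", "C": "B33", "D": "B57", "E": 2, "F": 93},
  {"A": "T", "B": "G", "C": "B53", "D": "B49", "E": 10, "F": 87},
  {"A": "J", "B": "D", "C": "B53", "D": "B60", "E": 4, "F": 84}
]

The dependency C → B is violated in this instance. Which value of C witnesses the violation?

C=B15: 1 row → B = C ✓
C=B60: 1 row → B = M ✓
C=B47: 1 row → B = O ✓
C=B12: 2 rows → B = N, N ✓
C=B63: 1 row → B = F ✓
C=B34: 2 rows → B = J, J ✓
C=B49: 1 row → B = L ✓
C=B33: 1 row → B = K ✓
C=B53: 2 rows → B takes values {G, D} — violation
The only C value with inconsistent B is C=B53.

B53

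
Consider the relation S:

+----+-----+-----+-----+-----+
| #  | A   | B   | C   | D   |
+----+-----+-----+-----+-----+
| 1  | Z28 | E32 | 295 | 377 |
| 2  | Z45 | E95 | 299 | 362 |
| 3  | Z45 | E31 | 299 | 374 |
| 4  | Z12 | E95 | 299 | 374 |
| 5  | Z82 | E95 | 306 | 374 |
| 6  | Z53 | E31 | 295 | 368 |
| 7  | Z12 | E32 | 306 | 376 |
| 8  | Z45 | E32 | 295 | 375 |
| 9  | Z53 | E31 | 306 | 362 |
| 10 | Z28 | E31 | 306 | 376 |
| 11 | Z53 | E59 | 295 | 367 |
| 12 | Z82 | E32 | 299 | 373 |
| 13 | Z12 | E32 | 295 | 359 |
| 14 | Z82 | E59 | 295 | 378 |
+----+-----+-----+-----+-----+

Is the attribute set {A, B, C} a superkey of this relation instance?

All 14 rows have distinct {A, B, C} values, so {A, B, C} → (all attributes) holds and {A, B, C} is a superkey.

Yes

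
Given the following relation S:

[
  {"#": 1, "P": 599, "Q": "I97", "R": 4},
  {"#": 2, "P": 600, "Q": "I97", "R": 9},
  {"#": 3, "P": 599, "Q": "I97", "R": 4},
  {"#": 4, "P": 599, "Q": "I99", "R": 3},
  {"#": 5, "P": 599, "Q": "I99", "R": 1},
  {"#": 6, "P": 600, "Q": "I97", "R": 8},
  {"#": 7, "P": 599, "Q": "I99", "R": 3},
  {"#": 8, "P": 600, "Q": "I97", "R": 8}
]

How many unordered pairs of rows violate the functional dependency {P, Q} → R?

4

(P=599, Q=I97): all 2 rows agree on R — 0 pairs.
(P=600, Q=I97): violating pairs (2,6), (2,8) — 2 pairs.
(P=599, Q=I99): violating pairs (4,5), (5,7) — 2 pairs.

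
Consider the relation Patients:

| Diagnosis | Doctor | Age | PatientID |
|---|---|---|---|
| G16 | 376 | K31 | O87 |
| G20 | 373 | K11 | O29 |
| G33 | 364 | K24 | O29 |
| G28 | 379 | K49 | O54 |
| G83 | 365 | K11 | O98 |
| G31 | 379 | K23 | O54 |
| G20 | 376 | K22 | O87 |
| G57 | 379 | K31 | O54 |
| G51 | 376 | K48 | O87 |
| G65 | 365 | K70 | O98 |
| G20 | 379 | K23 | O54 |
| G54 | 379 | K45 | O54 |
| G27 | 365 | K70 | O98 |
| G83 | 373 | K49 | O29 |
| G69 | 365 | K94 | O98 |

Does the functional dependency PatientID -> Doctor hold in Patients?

PatientID=O87: 3 rows → Doctor = 376, 376, 376 ✓
PatientID=O29: 3 rows → Doctor takes values {373, 364} — violation
PatientID=O54: 5 rows → Doctor = 379, 379, 379, 379, 379 ✓
PatientID=O98: 4 rows → Doctor = 365, 365, 365, 365 ✓
Two rows agree on PatientID but differ on Doctor, so PatientID -> Doctor does not hold.

No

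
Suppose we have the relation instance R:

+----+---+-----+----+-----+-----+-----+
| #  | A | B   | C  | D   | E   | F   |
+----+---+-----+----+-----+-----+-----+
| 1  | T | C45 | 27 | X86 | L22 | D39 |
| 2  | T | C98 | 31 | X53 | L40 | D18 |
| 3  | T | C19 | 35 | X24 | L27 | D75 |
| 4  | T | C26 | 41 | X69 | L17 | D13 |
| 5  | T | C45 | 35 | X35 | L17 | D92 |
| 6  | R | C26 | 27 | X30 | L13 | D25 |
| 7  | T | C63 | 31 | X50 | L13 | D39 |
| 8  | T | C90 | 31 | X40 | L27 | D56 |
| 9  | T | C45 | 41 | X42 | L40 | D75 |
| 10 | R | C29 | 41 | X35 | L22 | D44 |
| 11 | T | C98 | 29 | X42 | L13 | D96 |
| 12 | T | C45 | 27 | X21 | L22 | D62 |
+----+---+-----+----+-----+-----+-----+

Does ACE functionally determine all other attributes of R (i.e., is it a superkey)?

No

Rows 1 and 12 have the same ACE value (A=T, C=27, E=L22) but are distinct tuples, so ACE does not determine every attribute — not a superkey.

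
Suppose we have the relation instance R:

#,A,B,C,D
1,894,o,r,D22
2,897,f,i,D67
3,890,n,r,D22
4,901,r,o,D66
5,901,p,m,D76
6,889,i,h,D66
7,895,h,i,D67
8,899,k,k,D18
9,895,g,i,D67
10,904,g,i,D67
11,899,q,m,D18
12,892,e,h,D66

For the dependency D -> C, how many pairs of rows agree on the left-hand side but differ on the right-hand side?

D=D22: all 2 rows agree on C — 0 pairs.
D=D67: all 4 rows agree on C — 0 pairs.
D=D66: violating pairs (4,6), (4,12) — 2 pairs.
D=D18: violating pairs (8,11) — 1 pair.

3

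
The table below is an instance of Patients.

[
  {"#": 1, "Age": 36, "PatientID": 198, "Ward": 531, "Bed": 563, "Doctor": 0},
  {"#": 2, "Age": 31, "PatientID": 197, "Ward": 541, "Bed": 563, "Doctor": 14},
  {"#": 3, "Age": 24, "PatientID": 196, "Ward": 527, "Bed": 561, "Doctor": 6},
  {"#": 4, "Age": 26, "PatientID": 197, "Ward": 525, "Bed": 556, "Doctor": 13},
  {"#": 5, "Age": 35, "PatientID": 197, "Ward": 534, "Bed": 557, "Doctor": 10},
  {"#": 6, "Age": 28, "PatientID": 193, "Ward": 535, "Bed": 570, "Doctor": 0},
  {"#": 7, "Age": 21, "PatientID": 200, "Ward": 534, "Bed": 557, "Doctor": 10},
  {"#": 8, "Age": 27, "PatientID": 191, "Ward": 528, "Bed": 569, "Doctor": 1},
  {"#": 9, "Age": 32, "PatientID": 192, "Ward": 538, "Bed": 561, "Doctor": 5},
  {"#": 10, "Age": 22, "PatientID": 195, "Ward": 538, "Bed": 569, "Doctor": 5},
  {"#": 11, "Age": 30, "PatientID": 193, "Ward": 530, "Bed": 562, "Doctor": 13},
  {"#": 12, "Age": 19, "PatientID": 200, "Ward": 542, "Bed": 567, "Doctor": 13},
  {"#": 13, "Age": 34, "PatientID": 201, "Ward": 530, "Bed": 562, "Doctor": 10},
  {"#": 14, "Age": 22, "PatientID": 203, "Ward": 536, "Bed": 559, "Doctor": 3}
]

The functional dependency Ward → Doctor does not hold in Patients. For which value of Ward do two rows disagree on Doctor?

530

Ward=531: row 1 → Doctor = 0 ✓
Ward=541: row 2 → Doctor = 14 ✓
Ward=527: row 3 → Doctor = 6 ✓
Ward=525: row 4 → Doctor = 13 ✓
Ward=534: rows 5, 7 → Doctor = 10, 10 ✓
Ward=535: row 6 → Doctor = 0 ✓
Ward=528: row 8 → Doctor = 1 ✓
Ward=538: rows 9, 10 → Doctor = 5, 5 ✓
Ward=530: rows 11, 13 → Doctor takes values {13, 10} — violation
Ward=542: row 12 → Doctor = 13 ✓
Ward=536: row 14 → Doctor = 3 ✓
The only Ward value with inconsistent Doctor is Ward=530.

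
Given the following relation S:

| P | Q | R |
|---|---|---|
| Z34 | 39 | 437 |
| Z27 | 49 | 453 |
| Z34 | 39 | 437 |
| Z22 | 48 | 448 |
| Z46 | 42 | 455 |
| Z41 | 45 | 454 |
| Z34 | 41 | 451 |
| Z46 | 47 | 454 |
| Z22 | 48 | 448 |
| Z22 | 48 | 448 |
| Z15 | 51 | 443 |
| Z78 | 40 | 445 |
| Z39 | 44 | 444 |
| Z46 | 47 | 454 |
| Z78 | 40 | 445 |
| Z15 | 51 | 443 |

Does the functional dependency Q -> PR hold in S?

Yes

Q=39: 2 rows → {P,R} = (Z34, 437), (Z34, 437) ✓
Q=49: 1 row → {P,R} = (Z27, 453) ✓
Q=48: 3 rows → {P,R} = (Z22, 448), (Z22, 448), (Z22, 448) ✓
Q=42: 1 row → {P,R} = (Z46, 455) ✓
Q=45: 1 row → {P,R} = (Z41, 454) ✓
Q=41: 1 row → {P,R} = (Z34, 451) ✓
Q=47: 2 rows → {P,R} = (Z46, 454), (Z46, 454) ✓
Q=51: 2 rows → {P,R} = (Z15, 443), (Z15, 443) ✓
Q=40: 2 rows → {P,R} = (Z78, 445), (Z78, 445) ✓
Q=44: 1 row → {P,R} = (Z39, 444) ✓
Every Q value is associated with a single PR value, so Q -> PR holds.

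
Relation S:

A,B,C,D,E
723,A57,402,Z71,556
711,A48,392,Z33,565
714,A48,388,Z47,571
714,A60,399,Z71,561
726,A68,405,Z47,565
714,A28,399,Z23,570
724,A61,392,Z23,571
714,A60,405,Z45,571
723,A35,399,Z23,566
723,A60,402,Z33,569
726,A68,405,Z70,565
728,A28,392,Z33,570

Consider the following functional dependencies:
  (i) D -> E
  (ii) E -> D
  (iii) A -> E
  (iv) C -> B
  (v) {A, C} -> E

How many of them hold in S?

(i) D -> E: D=Z71: 2 rows → E takes values {556, 561} — violation; D=Z33: 3 rows → E takes values {565, 569, 570} — violation; D=Z47: 2 rows → E takes values {571, 565} — violation; D=Z23: 3 rows → E takes values {570, 571, 566} — violation — fails.
(ii) E -> D: E=565: 3 rows → D takes values {Z33, Z47, Z70} — violation; E=571: 3 rows → D takes values {Z47, Z23, Z45} — violation; E=570: 2 rows → D takes values {Z23, Z33} — violation — fails.
(iii) A -> E: A=723: 3 rows → E takes values {556, 566, 569} — violation; A=714: 4 rows → E takes values {571, 561, 570} — violation — fails.
(iv) C -> B: C=402: 2 rows → B takes values {A57, A60} — violation; C=392: 3 rows → B takes values {A48, A61, A28} — violation; C=399: 3 rows → B takes values {A60, A28, A35} — violation; C=405: 3 rows → B takes values {A68, A60} — violation — fails.
(v) {A, C} -> E: (A=723, C=402): 2 rows → E takes values {556, 569} — violation; (A=714, C=399): 2 rows → E takes values {561, 570} — violation — fails.
None of the 5 dependencies hold.

0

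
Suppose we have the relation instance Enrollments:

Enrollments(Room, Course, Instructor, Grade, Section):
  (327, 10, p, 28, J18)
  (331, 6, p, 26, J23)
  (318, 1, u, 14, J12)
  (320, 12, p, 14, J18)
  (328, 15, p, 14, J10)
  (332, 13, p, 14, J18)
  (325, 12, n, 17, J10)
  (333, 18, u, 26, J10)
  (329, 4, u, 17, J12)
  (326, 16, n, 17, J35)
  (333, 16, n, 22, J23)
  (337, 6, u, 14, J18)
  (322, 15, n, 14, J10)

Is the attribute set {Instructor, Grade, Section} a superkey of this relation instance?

Two distinct rows share (Instructor=p, Grade=14, Section=J18), so {Instructor, Grade, Section} does not determine every attribute — not a superkey.

No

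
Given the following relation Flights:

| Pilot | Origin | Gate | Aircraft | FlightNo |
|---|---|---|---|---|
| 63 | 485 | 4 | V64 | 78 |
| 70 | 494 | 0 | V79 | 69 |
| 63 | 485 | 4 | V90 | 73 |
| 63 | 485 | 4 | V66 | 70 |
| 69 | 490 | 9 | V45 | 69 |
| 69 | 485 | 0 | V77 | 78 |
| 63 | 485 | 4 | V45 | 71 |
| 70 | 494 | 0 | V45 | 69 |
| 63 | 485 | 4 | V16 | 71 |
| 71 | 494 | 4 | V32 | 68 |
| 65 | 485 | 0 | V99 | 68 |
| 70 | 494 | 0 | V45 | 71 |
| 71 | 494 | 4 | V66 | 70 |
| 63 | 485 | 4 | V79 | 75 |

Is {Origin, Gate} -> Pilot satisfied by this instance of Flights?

No

(Origin=485, Gate=4): 6 rows → Pilot = 63, 63, 63, 63, 63, 63 ✓
(Origin=494, Gate=0): 3 rows → Pilot = 70, 70, 70 ✓
(Origin=490, Gate=9): 1 row → Pilot = 69 ✓
(Origin=485, Gate=0): 2 rows → Pilot takes values {69, 65} — violation
(Origin=494, Gate=4): 2 rows → Pilot = 71, 71 ✓
Two rows agree on {Origin, Gate} but differ on Pilot, so {Origin, Gate} -> Pilot does not hold.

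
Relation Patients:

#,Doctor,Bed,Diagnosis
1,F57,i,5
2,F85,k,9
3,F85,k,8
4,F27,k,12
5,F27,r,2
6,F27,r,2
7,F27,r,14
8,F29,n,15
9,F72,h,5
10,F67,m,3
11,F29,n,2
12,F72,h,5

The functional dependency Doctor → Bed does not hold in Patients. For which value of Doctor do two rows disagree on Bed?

F27

Doctor=F57: row 1 → Bed = i ✓
Doctor=F85: rows 2, 3 → Bed = k, k ✓
Doctor=F27: rows 4, 5, 6, 7 → Bed takes values {k, r} — violation
Doctor=F29: rows 8, 11 → Bed = n, n ✓
Doctor=F72: rows 9, 12 → Bed = h, h ✓
Doctor=F67: row 10 → Bed = m ✓
The only Doctor value with inconsistent Bed is Doctor=F27.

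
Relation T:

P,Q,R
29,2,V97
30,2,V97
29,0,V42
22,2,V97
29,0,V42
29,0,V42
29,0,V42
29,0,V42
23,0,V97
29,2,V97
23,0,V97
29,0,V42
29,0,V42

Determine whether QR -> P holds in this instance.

(Q=2, R=V97): 4 rows → P takes values {29, 30, 22} — violation
(Q=0, R=V42): 7 rows → P = 29, 29, 29, 29, 29, 29, 29 ✓
(Q=0, R=V97): 2 rows → P = 23, 23 ✓
Two rows agree on QR but differ on P, so QR -> P does not hold.

No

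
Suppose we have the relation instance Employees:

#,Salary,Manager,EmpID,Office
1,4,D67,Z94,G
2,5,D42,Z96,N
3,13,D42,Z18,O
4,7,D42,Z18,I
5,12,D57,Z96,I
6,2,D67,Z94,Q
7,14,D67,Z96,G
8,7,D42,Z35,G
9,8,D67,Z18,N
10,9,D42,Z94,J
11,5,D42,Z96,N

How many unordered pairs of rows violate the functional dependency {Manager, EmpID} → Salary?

2

(Manager=D67, EmpID=Z94): violating pairs (1,6) — 1 pair.
(Manager=D42, EmpID=Z96): all 2 rows agree on Salary — 0 pairs.
(Manager=D42, EmpID=Z18): violating pairs (3,4) — 1 pair.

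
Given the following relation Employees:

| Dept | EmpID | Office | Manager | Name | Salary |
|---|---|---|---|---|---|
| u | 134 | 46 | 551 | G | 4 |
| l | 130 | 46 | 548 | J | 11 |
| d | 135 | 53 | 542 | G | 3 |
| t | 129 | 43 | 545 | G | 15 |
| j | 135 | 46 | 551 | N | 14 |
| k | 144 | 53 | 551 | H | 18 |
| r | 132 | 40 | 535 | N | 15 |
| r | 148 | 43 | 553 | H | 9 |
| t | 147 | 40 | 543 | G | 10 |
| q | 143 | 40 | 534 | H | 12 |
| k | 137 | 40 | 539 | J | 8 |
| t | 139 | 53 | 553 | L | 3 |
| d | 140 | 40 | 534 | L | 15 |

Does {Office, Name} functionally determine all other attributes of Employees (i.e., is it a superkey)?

All 13 rows have distinct {Office, Name} values, so {Office, Name} → (all attributes) holds and {Office, Name} is a superkey.

Yes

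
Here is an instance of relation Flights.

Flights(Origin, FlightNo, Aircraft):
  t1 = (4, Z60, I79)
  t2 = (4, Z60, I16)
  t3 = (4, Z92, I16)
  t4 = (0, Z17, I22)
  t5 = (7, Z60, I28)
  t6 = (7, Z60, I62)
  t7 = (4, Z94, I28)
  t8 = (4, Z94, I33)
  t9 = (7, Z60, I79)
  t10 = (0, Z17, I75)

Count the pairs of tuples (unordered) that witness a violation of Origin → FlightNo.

8

Origin=4: violating pairs (1,3), (1,7), (1,8), (2,3), (2,7), (2,8), (3,7), (3,8) — 8 pairs.
Origin=0: all 2 rows agree on FlightNo — 0 pairs.
Origin=7: all 3 rows agree on FlightNo — 0 pairs.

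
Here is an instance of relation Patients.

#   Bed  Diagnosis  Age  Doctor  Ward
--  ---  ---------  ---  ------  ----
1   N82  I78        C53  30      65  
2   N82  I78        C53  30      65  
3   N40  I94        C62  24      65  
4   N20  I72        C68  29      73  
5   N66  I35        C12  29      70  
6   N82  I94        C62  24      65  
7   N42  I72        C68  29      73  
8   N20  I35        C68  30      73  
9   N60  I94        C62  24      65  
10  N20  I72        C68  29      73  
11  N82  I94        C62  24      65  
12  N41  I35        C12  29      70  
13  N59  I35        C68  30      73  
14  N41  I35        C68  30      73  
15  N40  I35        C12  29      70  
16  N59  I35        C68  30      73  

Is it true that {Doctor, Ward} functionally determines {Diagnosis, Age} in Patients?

(Doctor=30, Ward=65): rows 1, 2 → {Diagnosis,Age} = (I78, C53), (I78, C53) ✓
(Doctor=24, Ward=65): rows 3, 6, 9, 11 → {Diagnosis,Age} = (I94, C62), (I94, C62), (I94, C62), (I94, C62) ✓
(Doctor=29, Ward=73): rows 4, 7, 10 → {Diagnosis,Age} = (I72, C68), (I72, C68), (I72, C68) ✓
(Doctor=29, Ward=70): rows 5, 12, 15 → {Diagnosis,Age} = (I35, C12), (I35, C12), (I35, C12) ✓
(Doctor=30, Ward=73): rows 8, 13, 14, 16 → {Diagnosis,Age} = (I35, C68), (I35, C68), (I35, C68), (I35, C68) ✓
Every {Doctor, Ward} value is associated with a single {Diagnosis, Age} value, so {Doctor, Ward} → {Diagnosis, Age} holds.

Yes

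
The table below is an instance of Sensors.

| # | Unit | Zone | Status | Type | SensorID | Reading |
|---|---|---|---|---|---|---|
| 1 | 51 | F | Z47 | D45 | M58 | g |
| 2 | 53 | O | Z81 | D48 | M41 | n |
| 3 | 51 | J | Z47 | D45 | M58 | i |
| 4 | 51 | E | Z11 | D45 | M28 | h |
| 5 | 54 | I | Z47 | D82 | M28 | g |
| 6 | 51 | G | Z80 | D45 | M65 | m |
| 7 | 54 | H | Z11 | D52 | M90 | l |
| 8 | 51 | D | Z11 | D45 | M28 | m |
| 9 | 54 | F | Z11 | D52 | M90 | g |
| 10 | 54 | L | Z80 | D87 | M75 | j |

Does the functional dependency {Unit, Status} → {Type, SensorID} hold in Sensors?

Yes

(Unit=51, Status=Z47): rows 1, 3 → {Type,SensorID} = (D45, M58), (D45, M58) ✓
(Unit=53, Status=Z81): row 2 → {Type,SensorID} = (D48, M41) ✓
(Unit=51, Status=Z11): rows 4, 8 → {Type,SensorID} = (D45, M28), (D45, M28) ✓
(Unit=54, Status=Z47): row 5 → {Type,SensorID} = (D82, M28) ✓
(Unit=51, Status=Z80): row 6 → {Type,SensorID} = (D45, M65) ✓
(Unit=54, Status=Z11): rows 7, 9 → {Type,SensorID} = (D52, M90), (D52, M90) ✓
(Unit=54, Status=Z80): row 10 → {Type,SensorID} = (D87, M75) ✓
Every {Unit, Status} value is associated with a single {Type, SensorID} value, so {Unit, Status} → {Type, SensorID} holds.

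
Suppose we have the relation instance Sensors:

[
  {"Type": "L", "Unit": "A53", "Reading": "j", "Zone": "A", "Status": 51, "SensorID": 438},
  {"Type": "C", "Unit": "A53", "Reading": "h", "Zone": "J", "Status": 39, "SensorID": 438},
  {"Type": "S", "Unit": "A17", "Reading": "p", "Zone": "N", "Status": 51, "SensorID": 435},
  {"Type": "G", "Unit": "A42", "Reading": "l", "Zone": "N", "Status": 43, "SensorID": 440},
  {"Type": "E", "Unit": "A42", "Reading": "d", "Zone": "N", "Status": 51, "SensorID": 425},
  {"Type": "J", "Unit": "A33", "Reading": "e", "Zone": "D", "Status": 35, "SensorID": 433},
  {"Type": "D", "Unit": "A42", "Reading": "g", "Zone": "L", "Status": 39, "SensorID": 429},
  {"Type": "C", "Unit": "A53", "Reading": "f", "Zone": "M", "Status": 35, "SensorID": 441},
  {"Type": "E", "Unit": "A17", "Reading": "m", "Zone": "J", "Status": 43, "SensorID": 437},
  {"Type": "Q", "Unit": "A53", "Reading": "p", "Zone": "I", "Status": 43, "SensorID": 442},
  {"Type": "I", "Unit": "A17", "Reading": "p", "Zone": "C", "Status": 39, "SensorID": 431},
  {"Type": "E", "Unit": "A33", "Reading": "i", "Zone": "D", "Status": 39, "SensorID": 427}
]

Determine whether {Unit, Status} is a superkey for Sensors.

All 12 rows have distinct {Unit, Status} values, so {Unit, Status} → (all attributes) holds and {Unit, Status} is a superkey.

Yes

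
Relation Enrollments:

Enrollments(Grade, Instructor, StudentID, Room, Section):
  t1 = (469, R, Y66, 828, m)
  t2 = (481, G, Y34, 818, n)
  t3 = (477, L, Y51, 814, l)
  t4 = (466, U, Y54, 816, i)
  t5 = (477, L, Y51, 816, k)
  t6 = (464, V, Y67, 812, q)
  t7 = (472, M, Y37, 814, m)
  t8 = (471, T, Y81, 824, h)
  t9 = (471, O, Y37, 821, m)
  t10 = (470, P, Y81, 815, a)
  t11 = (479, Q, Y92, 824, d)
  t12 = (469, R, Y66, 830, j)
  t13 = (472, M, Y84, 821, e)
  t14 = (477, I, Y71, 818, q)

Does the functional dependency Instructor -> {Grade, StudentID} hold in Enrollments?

No

Instructor=R: rows 1, 12 → {Grade,StudentID} = (469, Y66), (469, Y66) ✓
Instructor=G: row 2 → {Grade,StudentID} = (481, Y34) ✓
Instructor=L: rows 3, 5 → {Grade,StudentID} = (477, Y51), (477, Y51) ✓
Instructor=U: row 4 → {Grade,StudentID} = (466, Y54) ✓
Instructor=V: row 6 → {Grade,StudentID} = (464, Y67) ✓
Instructor=M: rows 7, 13 → {Grade,StudentID} takes values {(472, Y37), (472, Y84)} — violation
Instructor=T: row 8 → {Grade,StudentID} = (471, Y81) ✓
Instructor=O: row 9 → {Grade,StudentID} = (471, Y37) ✓
Instructor=P: row 10 → {Grade,StudentID} = (470, Y81) ✓
Instructor=Q: row 11 → {Grade,StudentID} = (479, Y92) ✓
Instructor=I: row 14 → {Grade,StudentID} = (477, Y71) ✓
Two rows agree on Instructor but differ on {Grade, StudentID}, so Instructor -> {Grade, StudentID} does not hold.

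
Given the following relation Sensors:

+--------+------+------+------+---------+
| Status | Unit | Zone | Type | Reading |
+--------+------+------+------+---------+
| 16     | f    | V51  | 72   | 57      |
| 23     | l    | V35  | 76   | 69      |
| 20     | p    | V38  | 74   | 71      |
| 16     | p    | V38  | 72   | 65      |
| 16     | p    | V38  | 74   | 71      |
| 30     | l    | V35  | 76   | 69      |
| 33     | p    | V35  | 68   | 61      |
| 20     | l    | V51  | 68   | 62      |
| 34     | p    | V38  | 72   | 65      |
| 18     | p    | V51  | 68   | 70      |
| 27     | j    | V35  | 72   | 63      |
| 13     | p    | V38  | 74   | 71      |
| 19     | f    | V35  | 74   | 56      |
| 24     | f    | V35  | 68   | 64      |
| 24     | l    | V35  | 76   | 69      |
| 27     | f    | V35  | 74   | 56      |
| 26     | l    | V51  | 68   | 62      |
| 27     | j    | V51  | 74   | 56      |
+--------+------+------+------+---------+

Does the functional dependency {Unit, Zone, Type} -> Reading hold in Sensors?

(Unit=f, Zone=V51, Type=72): 1 row → Reading = 57 ✓
(Unit=l, Zone=V35, Type=76): 3 rows → Reading = 69, 69, 69 ✓
(Unit=p, Zone=V38, Type=74): 3 rows → Reading = 71, 71, 71 ✓
(Unit=p, Zone=V38, Type=72): 2 rows → Reading = 65, 65 ✓
(Unit=p, Zone=V35, Type=68): 1 row → Reading = 61 ✓
(Unit=l, Zone=V51, Type=68): 2 rows → Reading = 62, 62 ✓
(Unit=p, Zone=V51, Type=68): 1 row → Reading = 70 ✓
(Unit=j, Zone=V35, Type=72): 1 row → Reading = 63 ✓
(Unit=f, Zone=V35, Type=74): 2 rows → Reading = 56, 56 ✓
(Unit=f, Zone=V35, Type=68): 1 row → Reading = 64 ✓
(Unit=j, Zone=V51, Type=74): 1 row → Reading = 56 ✓
Every {Unit, Zone, Type} value is associated with a single Reading value, so {Unit, Zone, Type} -> Reading holds.

Yes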